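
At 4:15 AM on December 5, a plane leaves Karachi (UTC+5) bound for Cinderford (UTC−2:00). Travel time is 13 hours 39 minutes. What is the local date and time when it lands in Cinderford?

10:54 AM on Dec 5

Convert departure to UTC: 4:15 AM − 5:00 = 11:15 PM UTC on Dec 4.
Add 13 hours 39 minutes travel time → 12:54 PM UTC (Dec 5).
Cinderford is UTC−2:00, so local arrival = 12:54 PM − 2:00 = 10:54 AM on Dec 5.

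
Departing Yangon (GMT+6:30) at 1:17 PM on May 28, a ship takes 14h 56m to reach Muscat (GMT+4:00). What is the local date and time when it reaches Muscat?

1:43 AM on May 29

Muscat is 2:30 behind Yangon.
After 14 hours 56 minutes it is 4:13 AM (May 29) in Yangon.
Shift by the zone difference: 4:13 AM − 2:30 = 1:43 AM on May 29 in Muscat.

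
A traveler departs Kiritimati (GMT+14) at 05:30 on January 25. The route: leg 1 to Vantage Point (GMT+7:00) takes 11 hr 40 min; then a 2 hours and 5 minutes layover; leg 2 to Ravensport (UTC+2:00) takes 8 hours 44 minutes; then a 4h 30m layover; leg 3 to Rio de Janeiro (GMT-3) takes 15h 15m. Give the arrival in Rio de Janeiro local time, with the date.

Convert departure to UTC: 05:30 − 14:00 = 15:30 UTC on Jan 24.
Add 11 hours and 40 minutes leg 1 → 03:10 UTC (Jan 25).
Add 2 hours and 5 minutes layover in Vantage Point → 05:15 UTC.
Add 8 hours 44 minutes leg 2 → 13:59 UTC.
Add 4 hours and 30 minutes layover in Ravensport → 18:29 UTC.
Add 15 hours and 15 minutes leg 3 → 09:44 UTC (Jan 26).
Rio de Janeiro is UTC−3:00, so local arrival = 09:44 − 3:00 = 06:44 on Jan 26.

06:44 on January 26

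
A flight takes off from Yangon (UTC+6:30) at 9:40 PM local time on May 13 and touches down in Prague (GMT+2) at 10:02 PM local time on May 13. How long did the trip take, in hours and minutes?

4 hours 52 minutes

Departure in UTC: 9:40 PM − 6:30 = 3:10 PM on May 13.
Arrival in UTC: 10:02 PM − 2:00 = 8:02 PM on May 13.
Elapsed = 8:02 PM − 3:10 PM = 4 hours 52 minutes.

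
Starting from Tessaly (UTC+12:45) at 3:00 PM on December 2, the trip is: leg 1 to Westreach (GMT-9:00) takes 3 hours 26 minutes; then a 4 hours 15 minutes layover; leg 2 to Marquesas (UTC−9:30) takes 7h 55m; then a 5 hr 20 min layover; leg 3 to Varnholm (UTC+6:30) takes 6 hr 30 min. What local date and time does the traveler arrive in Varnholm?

12:11 PM on December 3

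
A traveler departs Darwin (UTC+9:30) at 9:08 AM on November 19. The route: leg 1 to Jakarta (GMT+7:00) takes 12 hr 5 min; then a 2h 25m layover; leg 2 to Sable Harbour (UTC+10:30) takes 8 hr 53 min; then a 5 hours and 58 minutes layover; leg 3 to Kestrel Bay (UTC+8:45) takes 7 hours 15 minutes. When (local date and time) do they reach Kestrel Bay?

8:59 PM on November 20

Convert departure to UTC: 9:08 AM − 9:30 = 11:38 PM UTC on Nov 18.
Add 12 hours 5 minutes leg 1 → 11:43 AM UTC (Nov 19).
Add 2 hours 25 minutes layover in Jakarta → 2:08 PM UTC.
Add 8 hours and 53 minutes leg 2 → 11:01 PM UTC.
Add 5 hours 58 minutes layover in Sable Harbour → 4:59 AM UTC (Nov 20).
Add 7 hours and 15 minutes leg 3 → 12:14 PM UTC.
Kestrel Bay is UTC+8:45, so local arrival = 12:14 PM + 8:45 = 8:59 PM on Nov 20.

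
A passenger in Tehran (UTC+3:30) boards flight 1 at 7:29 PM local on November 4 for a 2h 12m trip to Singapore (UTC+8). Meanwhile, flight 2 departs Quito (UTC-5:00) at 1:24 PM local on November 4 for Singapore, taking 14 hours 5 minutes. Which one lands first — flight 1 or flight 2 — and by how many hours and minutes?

the first, by 14 hours 18 minutes

Flight 1 in UTC: 7:29 PM − 3:30 = 3:59 PM on Nov 4.
+2 hours 12 minutes → arrive 6:11 PM UTC on Nov 4.
Flight 2 in UTC: 1:24 PM + 5:00 = 6:24 PM on Nov 4.
+14 hours 5 minutes → arrive 8:29 AM UTC on Nov 5.
Flight 1 lands earlier by 14 hours 18 minutes.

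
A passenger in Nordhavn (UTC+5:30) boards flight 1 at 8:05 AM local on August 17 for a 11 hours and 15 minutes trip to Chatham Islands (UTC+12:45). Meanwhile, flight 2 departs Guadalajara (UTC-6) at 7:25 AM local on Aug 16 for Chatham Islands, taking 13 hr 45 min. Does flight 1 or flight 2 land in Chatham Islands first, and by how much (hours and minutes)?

Flight 1 in UTC: 8:05 AM − 5:30 = 2:35 AM on Aug 17.
+11 hours and 15 minutes → arrive 1:50 PM UTC on Aug 17.
Flight 2 in UTC: 7:25 AM + 6:00 = 1:25 PM on Aug 16.
+13 hours and 45 minutes → arrive 3:10 AM UTC on Aug 17.
Flight 2 lands earlier by 10 hours 40 minutes.

the second, by 10 hours 40 minutes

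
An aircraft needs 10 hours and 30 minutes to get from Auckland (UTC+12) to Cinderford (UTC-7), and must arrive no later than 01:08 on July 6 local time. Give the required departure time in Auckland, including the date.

Target arrival in UTC: 01:08 + 7:00 = 08:08 on Jul 6.
Subtract 10 hours 30 minutes → departure 21:38 UTC on Jul 5.
Auckland is UTC+12:00: 21:38 + 12:00 = 09:38 on Jul 6.

09:38 on July 6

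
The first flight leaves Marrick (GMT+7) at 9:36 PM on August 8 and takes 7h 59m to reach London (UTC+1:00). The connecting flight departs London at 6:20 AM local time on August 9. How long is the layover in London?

6 hours 45 minutes

Convert departure to UTC: 9:36 PM − 7:00 = 2:36 PM UTC on Aug 8.
Add 7 hours and 59 minutes flight time → 10:35 PM UTC.
London is UTC+1:00, so local arrival = 10:35 PM + 1:00 = 11:35 PM on Aug 8.
Layover = 6:20 AM − 11:35 PM (+1 day) = 6 hours 45 minutes.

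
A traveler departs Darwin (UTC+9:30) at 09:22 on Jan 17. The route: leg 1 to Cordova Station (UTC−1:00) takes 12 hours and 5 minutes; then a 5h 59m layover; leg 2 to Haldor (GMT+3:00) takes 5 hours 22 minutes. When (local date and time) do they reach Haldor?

02:18 on Jan 18

Convert departure to UTC: 09:22 − 9:30 = 23:52 UTC on Jan 16.
Add 12 hours 5 minutes leg 1 → 11:57 UTC (Jan 17).
Add 5 hours 59 minutes layover in Cordova Station → 17:56 UTC.
Add 5 hours and 22 minutes leg 2 → 23:18 UTC.
Haldor is UTC+3:00, so local arrival = 23:18 + 3:00 = 02:18 on Jan 18.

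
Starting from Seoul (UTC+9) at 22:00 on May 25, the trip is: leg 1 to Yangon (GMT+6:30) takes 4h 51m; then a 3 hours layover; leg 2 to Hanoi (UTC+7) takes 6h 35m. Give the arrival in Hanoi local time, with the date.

10:26 on May 26

Convert departure to UTC: 22:00 − 9:00 = 13:00 UTC on May 25.
Add 4 hours and 51 minutes leg 1 → 17:51 UTC.
Add 3 hours layover in Yangon → 20:51 UTC.
Add 6 hours 35 minutes leg 2 → 03:26 UTC (May 26).
Hanoi is UTC+7:00, so local arrival = 03:26 + 7:00 = 10:26 on May 26.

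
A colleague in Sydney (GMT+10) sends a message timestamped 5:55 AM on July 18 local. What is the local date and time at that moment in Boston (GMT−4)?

In UTC: 5:55 AM − 10:00 = 7:55 PM on Jul 17.
Boston is UTC−4:00: 7:55 PM − 4:00 = 3:55 PM on Jul 17.

3:55 PM on July 17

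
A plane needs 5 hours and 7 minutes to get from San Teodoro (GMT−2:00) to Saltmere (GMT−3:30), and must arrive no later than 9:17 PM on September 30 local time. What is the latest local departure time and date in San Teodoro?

5:40 PM on September 30

Target arrival in UTC: 9:17 PM + 3:30 = 12:47 AM on Oct 1.
Subtract 5 hours 7 minutes → departure 7:40 PM UTC on Sep 30.
San Teodoro is UTC−2:00: 7:40 PM − 2:00 = 5:40 PM on Sep 30.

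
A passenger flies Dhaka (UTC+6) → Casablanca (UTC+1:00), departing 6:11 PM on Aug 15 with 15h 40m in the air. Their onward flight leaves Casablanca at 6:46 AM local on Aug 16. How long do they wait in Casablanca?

1 hour 55 minutes

Convert departure to UTC: 6:11 PM − 6:00 = 12:11 PM UTC on Aug 15.
Add 15 hours and 40 minutes flight time → 3:51 AM UTC (Aug 16).
Casablanca is UTC+1:00, so local arrival = 3:51 AM + 1:00 = 4:51 AM on Aug 16.
Layover = 6:46 AM − 4:51 AM = 1 hour 55 minutes.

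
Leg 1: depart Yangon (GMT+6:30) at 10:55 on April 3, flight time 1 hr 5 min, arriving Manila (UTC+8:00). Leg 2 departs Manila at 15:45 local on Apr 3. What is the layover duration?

2 hours 15 minutes

Convert departure to UTC: 10:55 − 6:30 = 04:25 UTC on Apr 3.
Add 1 hour and 5 minutes flight time → 05:30 UTC.
Manila is UTC+8:00, so local arrival = 05:30 + 8:00 = 13:30 on Apr 3.
Layover = 15:45 − 13:30 = 2 hours 15 minutes.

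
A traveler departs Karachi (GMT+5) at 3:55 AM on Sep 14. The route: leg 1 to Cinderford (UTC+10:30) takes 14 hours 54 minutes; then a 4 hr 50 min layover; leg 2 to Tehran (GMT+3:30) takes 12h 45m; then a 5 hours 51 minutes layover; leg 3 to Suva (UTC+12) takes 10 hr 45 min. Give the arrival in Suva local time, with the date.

12:00 PM on Sep 16

Convert departure to UTC: 3:55 AM − 5:00 = 10:55 PM UTC on Sep 13.
Add 14 hours 54 minutes leg 1 → 1:49 PM UTC (Sep 14).
Add 4 hours 50 minutes layover in Cinderford → 6:39 PM UTC.
Add 12 hours and 45 minutes leg 2 → 7:24 AM UTC (Sep 15).
Add 5 hours 51 minutes layover in Tehran → 1:15 PM UTC.
Add 10 hours and 45 minutes leg 3 → 12:00 AM UTC (Sep 16).
Suva is UTC+12:00, so local arrival = 12:00 AM + 12:00 = 12:00 PM on Sep 16.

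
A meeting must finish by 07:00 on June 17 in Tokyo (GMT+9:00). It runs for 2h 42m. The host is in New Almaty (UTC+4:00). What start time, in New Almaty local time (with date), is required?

23:18 on Jun 16

Target end time in UTC: 07:00 − 9:00 = 22:00 on Jun 16.
Subtract 2 hours and 42 minutes → start 19:18 UTC on Jun 16.
New Almaty is UTC+4:00: 19:18 + 4:00 = 23:18 on Jun 16.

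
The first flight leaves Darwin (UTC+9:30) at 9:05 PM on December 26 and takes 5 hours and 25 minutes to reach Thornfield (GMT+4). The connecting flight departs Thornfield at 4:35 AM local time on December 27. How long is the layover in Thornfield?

Convert departure to UTC: 9:05 PM − 9:30 = 11:35 AM UTC on Dec 26.
Add 5 hours and 25 minutes flight time → 5:00 PM UTC.
Thornfield is UTC+4:00, so local arrival = 5:00 PM + 4:00 = 9:00 PM on Dec 26.
Layover = 4:35 AM − 9:00 PM (+1 day) = 7 hours 35 minutes.

7 hours 35 minutes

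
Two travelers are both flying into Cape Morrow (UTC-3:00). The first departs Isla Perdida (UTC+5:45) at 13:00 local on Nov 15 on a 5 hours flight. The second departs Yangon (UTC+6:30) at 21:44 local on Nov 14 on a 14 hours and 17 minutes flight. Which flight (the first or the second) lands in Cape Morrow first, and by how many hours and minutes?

the second, by 6 hours 44 minutes

Flight 1 in UTC: 13:00 − 5:45 = 07:15 on Nov 15.
+5 hours → arrive 12:15 UTC on Nov 15.
Flight 2 in UTC: 21:44 − 6:30 = 15:14 on Nov 14.
+14 hours and 17 minutes → arrive 05:31 UTC on Nov 15.
Flight 2 lands earlier by 6 hours 44 minutes.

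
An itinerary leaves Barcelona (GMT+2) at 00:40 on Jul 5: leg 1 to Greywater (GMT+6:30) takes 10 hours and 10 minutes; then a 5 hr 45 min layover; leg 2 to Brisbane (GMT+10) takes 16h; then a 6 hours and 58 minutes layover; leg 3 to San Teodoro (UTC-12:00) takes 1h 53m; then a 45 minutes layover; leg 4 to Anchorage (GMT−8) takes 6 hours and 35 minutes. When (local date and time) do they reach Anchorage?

14:46 on July 6

Convert departure to UTC: 00:40 − 2:00 = 22:40 UTC on Jul 4.
Add 10 hours and 10 minutes leg 1 → 08:50 UTC (Jul 5).
Add 5 hours and 45 minutes layover in Greywater → 14:35 UTC.
Add 16 hours leg 2 → 06:35 UTC (Jul 6).
Add 6 hours 58 minutes layover in Brisbane → 13:33 UTC.
Add 1 hour 53 minutes leg 3 → 15:26 UTC.
Add 45 minutes layover in San Teodoro → 16:11 UTC.
Add 6 hours and 35 minutes leg 4 → 22:46 UTC.
Anchorage is UTC−8:00, so local arrival = 22:46 − 8:00 = 14:46 on Jul 6.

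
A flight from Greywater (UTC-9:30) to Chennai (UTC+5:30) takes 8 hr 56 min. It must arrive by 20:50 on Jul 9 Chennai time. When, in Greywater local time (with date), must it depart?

Target arrival in UTC: 20:50 − 5:30 = 15:20 on Jul 9.
Subtract 8 hours and 56 minutes → departure 06:24 UTC on Jul 9.
Greywater is UTC−9:30: 06:24 − 9:30 = 20:54 on Jul 8.

20:54 on July 8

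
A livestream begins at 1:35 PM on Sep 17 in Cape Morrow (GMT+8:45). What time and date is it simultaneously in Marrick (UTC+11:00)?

3:50 PM on September 17

In UTC: 1:35 PM − 8:45 = 4:50 AM on Sep 17.
Marrick is UTC+11:00: 4:50 AM + 11:00 = 3:50 PM on Sep 17.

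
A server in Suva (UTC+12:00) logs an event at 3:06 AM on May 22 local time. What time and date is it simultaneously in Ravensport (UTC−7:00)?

8:06 AM on May 21

Ravensport is 19:00 behind Suva.
Shift by the zone difference: 3:06 AM − 19:00 = 8:06 AM on May 21 in Ravensport.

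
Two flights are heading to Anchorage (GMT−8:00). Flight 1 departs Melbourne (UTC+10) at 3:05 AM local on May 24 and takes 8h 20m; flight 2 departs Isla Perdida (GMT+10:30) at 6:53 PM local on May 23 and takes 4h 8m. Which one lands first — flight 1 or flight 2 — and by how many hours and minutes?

Flight 1 in UTC: 3:05 AM − 10:00 = 5:05 PM on May 23.
+8 hours 20 minutes → arrive 1:25 AM UTC on May 24.
Flight 2 in UTC: 6:53 PM − 10:30 = 8:23 AM on May 23.
+4 hours 8 minutes → arrive 12:31 PM UTC on May 23.
Flight 2 lands earlier by 12 hours 54 minutes.

the second, by 12 hours 54 minutes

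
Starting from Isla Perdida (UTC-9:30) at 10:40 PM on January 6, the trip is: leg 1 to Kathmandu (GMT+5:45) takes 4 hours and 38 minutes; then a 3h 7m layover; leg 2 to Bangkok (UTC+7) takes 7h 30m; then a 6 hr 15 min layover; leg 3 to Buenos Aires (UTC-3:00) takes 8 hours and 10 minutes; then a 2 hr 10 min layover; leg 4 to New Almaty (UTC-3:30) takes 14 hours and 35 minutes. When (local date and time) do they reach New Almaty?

3:05 AM on January 9

Convert departure to UTC: 10:40 PM + 9:30 = 8:10 AM UTC on Jan 7.
Add 4 hours and 38 minutes leg 1 → 12:48 PM UTC.
Add 3 hours 7 minutes layover in Kathmandu → 3:55 PM UTC.
Add 7 hours 30 minutes leg 2 → 11:25 PM UTC.
Add 6 hours and 15 minutes layover in Bangkok → 5:40 AM UTC (Jan 8).
Add 8 hours 10 minutes leg 3 → 1:50 PM UTC.
Add 2 hours 10 minutes layover in Buenos Aires → 4:00 PM UTC.
Add 14 hours 35 minutes leg 4 → 6:35 AM UTC (Jan 9).
New Almaty is UTC−3:30, so local arrival = 6:35 AM − 3:30 = 3:05 AM on Jan 9.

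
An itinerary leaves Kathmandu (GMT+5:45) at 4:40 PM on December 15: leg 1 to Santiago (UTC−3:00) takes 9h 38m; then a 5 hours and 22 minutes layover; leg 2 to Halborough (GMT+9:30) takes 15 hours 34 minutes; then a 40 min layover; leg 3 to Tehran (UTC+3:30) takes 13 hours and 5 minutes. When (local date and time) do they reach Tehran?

Convert departure to UTC: 4:40 PM − 5:45 = 10:55 AM UTC on Dec 15.
Add 9 hours and 38 minutes leg 1 → 8:33 PM UTC.
Add 5 hours 22 minutes layover in Santiago → 1:55 AM UTC (Dec 16).
Add 15 hours 34 minutes leg 2 → 5:29 PM UTC.
Add 40 minutes layover in Halborough → 6:09 PM UTC.
Add 13 hours 5 minutes leg 3 → 7:14 AM UTC (Dec 17).
Tehran is UTC+3:30, so local arrival = 7:14 AM + 3:30 = 10:44 AM on Dec 17.

10:44 AM on December 17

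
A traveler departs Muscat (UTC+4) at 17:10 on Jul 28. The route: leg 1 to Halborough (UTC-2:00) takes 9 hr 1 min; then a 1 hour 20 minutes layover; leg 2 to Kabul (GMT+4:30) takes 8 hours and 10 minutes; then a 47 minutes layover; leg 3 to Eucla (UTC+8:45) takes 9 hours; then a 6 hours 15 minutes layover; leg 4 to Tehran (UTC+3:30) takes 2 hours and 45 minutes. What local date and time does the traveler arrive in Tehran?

05:58 on July 30

Convert departure to UTC: 17:10 − 4:00 = 13:10 UTC on Jul 28.
Add 9 hours 1 minute leg 1 → 22:11 UTC.
Add 1 hour 20 minutes layover in Halborough → 23:31 UTC.
Add 8 hours and 10 minutes leg 2 → 07:41 UTC (Jul 29).
Add 47 minutes layover in Kabul → 08:28 UTC.
Add 9 hours leg 3 → 17:28 UTC.
Add 6 hours and 15 minutes layover in Eucla → 23:43 UTC.
Add 2 hours 45 minutes leg 4 → 02:28 UTC (Jul 30).
Tehran is UTC+3:30, so local arrival = 02:28 + 3:30 = 05:58 on Jul 30.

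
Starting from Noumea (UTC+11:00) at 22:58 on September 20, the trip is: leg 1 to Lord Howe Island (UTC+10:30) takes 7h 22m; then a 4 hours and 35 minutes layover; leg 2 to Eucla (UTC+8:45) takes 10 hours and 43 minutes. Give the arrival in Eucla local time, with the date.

Convert departure to UTC: 22:58 − 11:00 = 11:58 UTC on Sep 20.
Add 7 hours and 22 minutes leg 1 → 19:20 UTC.
Add 4 hours 35 minutes layover in Lord Howe Island → 23:55 UTC.
Add 10 hours 43 minutes leg 2 → 10:38 UTC (Sep 21).
Eucla is UTC+8:45, so local arrival = 10:38 + 8:45 = 19:23 on Sep 21.

19:23 on September 21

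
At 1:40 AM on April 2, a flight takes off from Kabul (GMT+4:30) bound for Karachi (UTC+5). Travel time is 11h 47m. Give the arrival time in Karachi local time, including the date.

1:57 PM on Apr 2

Karachi is 0:30 ahead of Kabul.
After 11 hours 47 minutes it is 1:27 PM in Kabul.
Shift by the zone difference: 1:27 PM + 0:30 = 1:57 PM on Apr 2 in Karachi.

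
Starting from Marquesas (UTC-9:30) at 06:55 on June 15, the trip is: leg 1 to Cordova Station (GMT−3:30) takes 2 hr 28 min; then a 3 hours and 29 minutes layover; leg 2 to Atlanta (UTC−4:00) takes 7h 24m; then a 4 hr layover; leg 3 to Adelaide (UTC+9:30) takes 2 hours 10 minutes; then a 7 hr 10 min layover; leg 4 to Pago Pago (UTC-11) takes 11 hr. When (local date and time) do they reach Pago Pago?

19:06 on Jun 16

Convert departure to UTC: 06:55 + 9:30 = 16:25 UTC on Jun 15.
Add 2 hours 28 minutes leg 1 → 18:53 UTC.
Add 3 hours 29 minutes layover in Cordova Station → 22:22 UTC.
Add 7 hours 24 minutes leg 2 → 05:46 UTC (Jun 16).
Add 4 hours layover in Atlanta → 09:46 UTC.
Add 2 hours and 10 minutes leg 3 → 11:56 UTC.
Add 7 hours 10 minutes layover in Adelaide → 19:06 UTC.
Add 11 hours leg 4 → 06:06 UTC (Jun 17).
Pago Pago is UTC−11:00, so local arrival = 06:06 − 11:00 = 19:06 on Jun 16.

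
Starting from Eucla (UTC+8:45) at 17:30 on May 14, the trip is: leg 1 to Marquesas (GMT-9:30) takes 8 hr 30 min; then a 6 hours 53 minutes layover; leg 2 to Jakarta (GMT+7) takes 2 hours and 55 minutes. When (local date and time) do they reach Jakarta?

10:03 on May 15

Convert departure to UTC: 17:30 − 8:45 = 08:45 UTC on May 14.
Add 8 hours and 30 minutes leg 1 → 17:15 UTC.
Add 6 hours 53 minutes layover in Marquesas → 00:08 UTC (May 15).
Add 2 hours 55 minutes leg 2 → 03:03 UTC.
Jakarta is UTC+7:00, so local arrival = 03:03 + 7:00 = 10:03 on May 15.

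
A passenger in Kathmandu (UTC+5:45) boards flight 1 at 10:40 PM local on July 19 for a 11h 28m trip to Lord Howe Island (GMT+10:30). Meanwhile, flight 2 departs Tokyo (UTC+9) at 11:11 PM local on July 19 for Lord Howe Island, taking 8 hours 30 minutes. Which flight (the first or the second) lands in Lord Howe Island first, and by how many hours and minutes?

the second, by 5 hours 42 minutes

Flight 1 in UTC: 10:40 PM − 5:45 = 4:55 PM on Jul 19.
+11 hours and 28 minutes → arrive 4:23 AM UTC on Jul 20.
Flight 2 in UTC: 11:11 PM − 9:00 = 2:11 PM on Jul 19.
+8 hours and 30 minutes → arrive 10:41 PM UTC on Jul 19.
Flight 2 lands earlier by 5 hours 42 minutes.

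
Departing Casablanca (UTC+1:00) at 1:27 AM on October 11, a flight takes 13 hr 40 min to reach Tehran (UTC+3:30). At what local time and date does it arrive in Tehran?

Convert departure to UTC: 1:27 AM − 1:00 = 12:27 AM UTC on Oct 11.
Add 13 hours and 40 minutes travel time → 2:07 PM UTC.
Tehran is UTC+3:30, so local arrival = 2:07 PM + 3:30 = 5:37 PM on Oct 11.

5:37 PM on October 11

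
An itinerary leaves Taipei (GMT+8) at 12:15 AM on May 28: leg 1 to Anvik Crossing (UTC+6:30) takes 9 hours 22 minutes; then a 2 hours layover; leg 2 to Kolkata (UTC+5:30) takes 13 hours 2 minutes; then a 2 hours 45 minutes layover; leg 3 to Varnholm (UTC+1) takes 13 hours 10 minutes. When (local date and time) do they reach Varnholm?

9:34 AM on May 29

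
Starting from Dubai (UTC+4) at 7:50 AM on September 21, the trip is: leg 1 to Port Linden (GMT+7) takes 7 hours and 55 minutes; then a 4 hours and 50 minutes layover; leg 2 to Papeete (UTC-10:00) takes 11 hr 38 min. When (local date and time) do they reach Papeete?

Convert departure to UTC: 7:50 AM − 4:00 = 3:50 AM UTC on Sep 21.
Add 7 hours and 55 minutes leg 1 → 11:45 AM UTC.
Add 4 hours 50 minutes layover in Port Linden → 4:35 PM UTC.
Add 11 hours 38 minutes leg 2 → 4:13 AM UTC (Sep 22).
Papeete is UTC−10:00, so local arrival = 4:13 AM − 10:00 = 6:13 PM on Sep 21.

6:13 PM on September 21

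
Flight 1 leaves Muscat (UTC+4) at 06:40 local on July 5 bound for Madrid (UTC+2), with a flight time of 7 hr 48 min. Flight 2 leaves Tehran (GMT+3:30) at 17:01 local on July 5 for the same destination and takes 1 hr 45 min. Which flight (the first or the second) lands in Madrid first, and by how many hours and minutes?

Flight 1 in UTC: 06:40 − 4:00 = 02:40 on Jul 5.
+7 hours and 48 minutes → arrive 10:28 UTC on Jul 5.
Flight 2 in UTC: 17:01 − 3:30 = 13:31 on Jul 5.
+1 hour 45 minutes → arrive 15:16 UTC on Jul 5.
Flight 1 lands earlier by 4 hours 48 minutes.

the first, by 4 hours 48 minutes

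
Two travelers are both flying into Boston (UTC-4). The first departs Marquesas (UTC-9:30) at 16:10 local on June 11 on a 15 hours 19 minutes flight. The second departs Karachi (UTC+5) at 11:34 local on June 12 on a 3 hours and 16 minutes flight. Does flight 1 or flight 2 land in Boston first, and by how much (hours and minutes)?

Flight 1 in UTC: 16:10 + 9:30 = 01:40 on Jun 12.
+15 hours 19 minutes → arrive 16:59 UTC on Jun 12.
Flight 2 in UTC: 11:34 − 5:00 = 06:34 on Jun 12.
+3 hours 16 minutes → arrive 09:50 UTC on Jun 12.
Flight 2 lands earlier by 7 hours 9 minutes.

the second, by 7 hours 9 minutes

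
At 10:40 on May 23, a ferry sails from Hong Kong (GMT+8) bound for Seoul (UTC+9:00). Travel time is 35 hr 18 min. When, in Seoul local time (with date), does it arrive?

Convert departure to UTC: 10:40 − 8:00 = 02:40 UTC on May 23.
Add 35 hours 18 minutes travel time → 13:58 UTC (May 24).
Seoul is UTC+9:00, so local arrival = 13:58 + 9:00 = 22:58 on May 24.

22:58 on May 24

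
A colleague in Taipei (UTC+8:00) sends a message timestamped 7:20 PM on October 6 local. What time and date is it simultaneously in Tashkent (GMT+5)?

Tashkent is 3:00 behind Taipei.
Shift by the zone difference: 7:20 PM − 3:00 = 4:20 PM on Oct 6 in Tashkent.

4:20 PM on Oct 6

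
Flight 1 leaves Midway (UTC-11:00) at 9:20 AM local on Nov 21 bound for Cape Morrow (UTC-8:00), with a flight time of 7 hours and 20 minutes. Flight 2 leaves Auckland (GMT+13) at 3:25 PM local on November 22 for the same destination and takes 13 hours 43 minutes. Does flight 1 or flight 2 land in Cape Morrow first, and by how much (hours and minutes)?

Flight 1 in UTC: 9:20 AM + 11:00 = 8:20 PM on Nov 21.
+7 hours 20 minutes → arrive 3:40 AM UTC on Nov 22.
Flight 2 in UTC: 3:25 PM − 13:00 = 2:25 AM on Nov 22.
+13 hours and 43 minutes → arrive 4:08 PM UTC on Nov 22.
Flight 1 lands earlier by 12 hours 28 minutes.

the first, by 12 hours 28 minutes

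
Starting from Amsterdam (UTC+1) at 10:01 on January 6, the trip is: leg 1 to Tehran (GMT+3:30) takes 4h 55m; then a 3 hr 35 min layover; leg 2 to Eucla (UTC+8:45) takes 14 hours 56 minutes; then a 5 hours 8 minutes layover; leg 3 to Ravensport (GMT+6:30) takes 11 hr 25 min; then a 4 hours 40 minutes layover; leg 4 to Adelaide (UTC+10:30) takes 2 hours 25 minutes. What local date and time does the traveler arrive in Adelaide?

18:35 on Jan 8

Convert departure to UTC: 10:01 − 1:00 = 09:01 UTC on Jan 6.
Add 4 hours 55 minutes leg 1 → 13:56 UTC.
Add 3 hours 35 minutes layover in Tehran → 17:31 UTC.
Add 14 hours 56 minutes leg 2 → 08:27 UTC (Jan 7).
Add 5 hours and 8 minutes layover in Eucla → 13:35 UTC.
Add 11 hours 25 minutes leg 3 → 01:00 UTC (Jan 8).
Add 4 hours and 40 minutes layover in Ravensport → 05:40 UTC.
Add 2 hours and 25 minutes leg 4 → 08:05 UTC.
Adelaide is UTC+10:30, so local arrival = 08:05 + 10:30 = 18:35 on Jan 8.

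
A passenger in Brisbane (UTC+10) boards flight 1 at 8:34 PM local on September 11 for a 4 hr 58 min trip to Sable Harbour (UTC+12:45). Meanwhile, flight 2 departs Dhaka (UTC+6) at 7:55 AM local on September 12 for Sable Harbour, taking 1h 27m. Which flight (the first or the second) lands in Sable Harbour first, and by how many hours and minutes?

Flight 1 in UTC: 8:34 PM − 10:00 = 10:34 AM on Sep 11.
+4 hours and 58 minutes → arrive 3:32 PM UTC on Sep 11.
Flight 2 in UTC: 7:55 AM − 6:00 = 1:55 AM on Sep 12.
+1 hour and 27 minutes → arrive 3:22 AM UTC on Sep 12.
Flight 1 lands earlier by 11 hours 50 minutes.

the first, by 11 hours 50 minutes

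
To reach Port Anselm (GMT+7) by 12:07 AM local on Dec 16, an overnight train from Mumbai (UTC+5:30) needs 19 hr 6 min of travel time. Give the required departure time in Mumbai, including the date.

Target arrival in UTC: 12:07 AM − 7:00 = 5:07 PM on Dec 15.
Subtract 19 hours 6 minutes → departure 10:01 PM UTC on Dec 14.
Mumbai is UTC+5:30: 10:01 PM + 5:30 = 3:31 AM on Dec 15.

3:31 AM on Dec 15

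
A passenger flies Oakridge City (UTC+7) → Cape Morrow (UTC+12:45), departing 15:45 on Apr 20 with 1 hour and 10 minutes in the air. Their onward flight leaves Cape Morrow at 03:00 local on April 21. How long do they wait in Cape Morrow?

4 hours 20 minutes

Convert departure to UTC: 15:45 − 7:00 = 08:45 UTC on Apr 20.
Add 1 hour 10 minutes flight time → 09:55 UTC.
Cape Morrow is UTC+12:45, so local arrival = 09:55 + 12:45 = 22:40 on Apr 20.
Layover = 03:00 − 22:40 (+1 day) = 4 hours 20 minutes.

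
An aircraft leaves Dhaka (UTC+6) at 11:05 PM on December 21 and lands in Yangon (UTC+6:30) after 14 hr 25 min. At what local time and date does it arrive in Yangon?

Convert departure to UTC: 11:05 PM − 6:00 = 5:05 PM UTC on Dec 21.
Add 14 hours and 25 minutes travel time → 7:30 AM UTC (Dec 22).
Yangon is UTC+6:30, so local arrival = 7:30 AM + 6:30 = 2:00 PM on Dec 22.

2:00 PM on December 22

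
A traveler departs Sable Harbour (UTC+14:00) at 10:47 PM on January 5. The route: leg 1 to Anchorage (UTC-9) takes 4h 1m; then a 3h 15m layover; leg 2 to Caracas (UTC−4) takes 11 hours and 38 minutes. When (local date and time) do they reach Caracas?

11:41 PM on January 5

Convert departure to UTC: 10:47 PM − 14:00 = 8:47 AM UTC on Jan 5.
Add 4 hours 1 minute leg 1 → 12:48 PM UTC.
Add 3 hours and 15 minutes layover in Anchorage → 4:03 PM UTC.
Add 11 hours and 38 minutes leg 2 → 3:41 AM UTC (Jan 6).
Caracas is UTC−4:00, so local arrival = 3:41 AM − 4:00 = 11:41 PM on Jan 5.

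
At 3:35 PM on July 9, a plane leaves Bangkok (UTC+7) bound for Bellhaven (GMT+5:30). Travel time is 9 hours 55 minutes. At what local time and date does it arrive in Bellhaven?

Bellhaven is 1:30 behind Bangkok.
After 9 hours and 55 minutes it is 1:30 AM (Jul 10) in Bangkok.
Shift by the zone difference: 1:30 AM − 1:30 = 12:00 AM on Jul 10 in Bellhaven.

12:00 AM on Jul 10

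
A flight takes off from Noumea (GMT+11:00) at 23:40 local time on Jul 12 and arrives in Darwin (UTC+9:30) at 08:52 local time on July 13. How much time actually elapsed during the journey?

Departure in UTC: 23:40 − 11:00 = 12:40 on Jul 12.
Arrival in UTC: 08:52 − 9:30 = 23:22 on Jul 12.
Elapsed = 23:22 − 12:40 = 10 hours 42 minutes.

10 hours 42 minutes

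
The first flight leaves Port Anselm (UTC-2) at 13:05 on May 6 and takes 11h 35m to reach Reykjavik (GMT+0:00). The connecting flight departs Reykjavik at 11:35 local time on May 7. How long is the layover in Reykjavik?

8 hours 55 minutes

Convert departure to UTC: 13:05 + 2:00 = 15:05 UTC on May 6.
Add 11 hours and 35 minutes flight time → 02:40 UTC (May 7).
Reykjavik is UTC+0, so local arrival is the same: 02:40 on May 7.
Layover = 11:35 − 02:40 = 8 hours 55 minutes.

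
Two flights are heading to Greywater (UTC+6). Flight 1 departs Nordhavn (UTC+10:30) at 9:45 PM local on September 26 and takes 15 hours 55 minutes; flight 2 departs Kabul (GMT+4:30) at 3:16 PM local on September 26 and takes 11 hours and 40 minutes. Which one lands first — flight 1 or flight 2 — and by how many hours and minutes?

the second, by 4 hours 44 minutes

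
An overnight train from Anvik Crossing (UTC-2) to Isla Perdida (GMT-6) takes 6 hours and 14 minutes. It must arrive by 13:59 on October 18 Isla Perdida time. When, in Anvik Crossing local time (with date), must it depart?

Target arrival in UTC: 13:59 + 6:00 = 19:59 on Oct 18.
Subtract 6 hours and 14 minutes → departure 13:45 UTC on Oct 18.
Anvik Crossing is UTC−2:00: 13:45 − 2:00 = 11:45 on Oct 18.

11:45 on October 18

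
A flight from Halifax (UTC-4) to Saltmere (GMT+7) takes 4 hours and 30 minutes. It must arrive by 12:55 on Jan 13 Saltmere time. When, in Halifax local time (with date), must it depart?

Target arrival in UTC: 12:55 − 7:00 = 05:55 on Jan 13.
Subtract 4 hours and 30 minutes → departure 01:25 UTC on Jan 13.
Halifax is UTC−4:00: 01:25 − 4:00 = 21:25 on Jan 12.

21:25 on Jan 12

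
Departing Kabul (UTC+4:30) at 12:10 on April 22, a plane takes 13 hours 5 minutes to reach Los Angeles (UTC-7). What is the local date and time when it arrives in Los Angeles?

13:45 on April 22

Convert departure to UTC: 12:10 − 4:30 = 07:40 UTC on Apr 22.
Add 13 hours and 5 minutes travel time → 20:45 UTC.
Los Angeles is UTC−7:00, so local arrival = 20:45 − 7:00 = 13:45 on Apr 22.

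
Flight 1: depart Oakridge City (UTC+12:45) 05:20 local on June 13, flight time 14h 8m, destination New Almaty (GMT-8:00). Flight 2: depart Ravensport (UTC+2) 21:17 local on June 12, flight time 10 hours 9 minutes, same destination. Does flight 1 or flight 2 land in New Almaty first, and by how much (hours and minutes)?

the second, by 1 hour 17 minutes

Flight 1 in UTC: 05:20 − 12:45 = 16:35 on Jun 12.
+14 hours and 8 minutes → arrive 06:43 UTC on Jun 13.
Flight 2 in UTC: 21:17 − 2:00 = 19:17 on Jun 12.
+10 hours and 9 minutes → arrive 05:26 UTC on Jun 13.
Flight 2 lands earlier by 1 hour 17 minutes.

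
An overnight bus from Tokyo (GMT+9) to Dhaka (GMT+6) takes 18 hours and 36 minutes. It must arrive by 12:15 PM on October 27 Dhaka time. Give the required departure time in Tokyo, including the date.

Target arrival in UTC: 12:15 PM − 6:00 = 6:15 AM on Oct 27.
Subtract 18 hours 36 minutes → departure 11:39 AM UTC on Oct 26.
Tokyo is UTC+9:00: 11:39 AM + 9:00 = 8:39 PM on Oct 26.

8:39 PM on Oct 26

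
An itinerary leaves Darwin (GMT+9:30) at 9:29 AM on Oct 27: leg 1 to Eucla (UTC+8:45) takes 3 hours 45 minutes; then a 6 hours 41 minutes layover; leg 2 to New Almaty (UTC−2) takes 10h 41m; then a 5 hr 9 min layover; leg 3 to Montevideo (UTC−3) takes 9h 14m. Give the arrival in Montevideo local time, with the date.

Convert departure to UTC: 9:29 AM − 9:30 = 11:59 PM UTC on Oct 26.
Add 3 hours and 45 minutes leg 1 → 3:44 AM UTC (Oct 27).
Add 6 hours 41 minutes layover in Eucla → 10:25 AM UTC.
Add 10 hours and 41 minutes leg 2 → 9:06 PM UTC.
Add 5 hours and 9 minutes layover in New Almaty → 2:15 AM UTC (Oct 28).
Add 9 hours 14 minutes leg 3 → 11:29 AM UTC.
Montevideo is UTC−3:00, so local arrival = 11:29 AM − 3:00 = 8:29 AM on Oct 28.

8:29 AM on October 28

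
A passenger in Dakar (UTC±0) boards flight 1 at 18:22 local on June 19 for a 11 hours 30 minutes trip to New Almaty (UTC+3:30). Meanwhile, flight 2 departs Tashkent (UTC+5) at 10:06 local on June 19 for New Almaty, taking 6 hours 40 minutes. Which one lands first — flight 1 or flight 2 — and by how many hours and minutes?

Flight 1 departs at 18:22 UTC (Jun 19).
+11 hours and 30 minutes → arrive 05:52 UTC on Jun 20.
Flight 2 in UTC: 10:06 − 5:00 = 05:06 on Jun 19.
+6 hours and 40 minutes → arrive 11:46 UTC on Jun 19.
Flight 2 lands earlier by 18 hours 6 minutes.

the second, by 18 hours 6 minutes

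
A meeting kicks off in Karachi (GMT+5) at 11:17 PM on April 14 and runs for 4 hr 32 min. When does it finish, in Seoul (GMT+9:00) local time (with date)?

Convert start to UTC: 11:17 PM − 5:00 = 6:17 PM UTC on Apr 14.
Add 4 hours and 32 minutes duration → 10:49 PM UTC.
Seoul is UTC+9:00, so local end time = 10:49 PM + 9:00 = 7:49 AM on Apr 15.

7:49 AM on April 15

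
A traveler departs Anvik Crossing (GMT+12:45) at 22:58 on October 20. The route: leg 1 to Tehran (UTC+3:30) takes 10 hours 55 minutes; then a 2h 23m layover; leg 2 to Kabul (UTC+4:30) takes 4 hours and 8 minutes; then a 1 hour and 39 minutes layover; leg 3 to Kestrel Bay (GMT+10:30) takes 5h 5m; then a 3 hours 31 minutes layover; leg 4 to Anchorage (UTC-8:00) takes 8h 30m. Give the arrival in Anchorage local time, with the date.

14:24 on Oct 21

Convert departure to UTC: 22:58 − 12:45 = 10:13 UTC on Oct 20.
Add 10 hours and 55 minutes leg 1 → 21:08 UTC.
Add 2 hours and 23 minutes layover in Tehran → 23:31 UTC.
Add 4 hours 8 minutes leg 2 → 03:39 UTC (Oct 21).
Add 1 hour and 39 minutes layover in Kabul → 05:18 UTC.
Add 5 hours and 5 minutes leg 3 → 10:23 UTC.
Add 3 hours and 31 minutes layover in Kestrel Bay → 13:54 UTC.
Add 8 hours and 30 minutes leg 4 → 22:24 UTC.
Anchorage is UTC−8:00, so local arrival = 22:24 − 8:00 = 14:24 on Oct 21.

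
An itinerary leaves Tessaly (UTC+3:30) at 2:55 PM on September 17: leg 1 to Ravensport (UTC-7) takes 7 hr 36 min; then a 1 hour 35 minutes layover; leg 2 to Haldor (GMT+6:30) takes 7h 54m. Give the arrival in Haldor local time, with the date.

11:00 AM on September 18

Convert departure to UTC: 2:55 PM − 3:30 = 11:25 AM UTC on Sep 17.
Add 7 hours and 36 minutes leg 1 → 7:01 PM UTC.
Add 1 hour 35 minutes layover in Ravensport → 8:36 PM UTC.
Add 7 hours 54 minutes leg 2 → 4:30 AM UTC (Sep 18).
Haldor is UTC+6:30, so local arrival = 4:30 AM + 6:30 = 11:00 AM on Sep 18.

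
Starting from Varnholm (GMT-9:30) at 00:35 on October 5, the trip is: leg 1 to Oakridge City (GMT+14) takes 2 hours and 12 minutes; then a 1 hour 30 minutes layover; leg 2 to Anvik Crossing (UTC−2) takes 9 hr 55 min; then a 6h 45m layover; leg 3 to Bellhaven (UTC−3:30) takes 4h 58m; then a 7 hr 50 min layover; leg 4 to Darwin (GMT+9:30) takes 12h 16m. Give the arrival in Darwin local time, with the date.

17:01 on Oct 7

Convert departure to UTC: 00:35 + 9:30 = 10:05 UTC on Oct 5.
Add 2 hours 12 minutes leg 1 → 12:17 UTC.
Add 1 hour 30 minutes layover in Oakridge City → 13:47 UTC.
Add 9 hours 55 minutes leg 2 → 23:42 UTC.
Add 6 hours and 45 minutes layover in Anvik Crossing → 06:27 UTC (Oct 6).
Add 4 hours and 58 minutes leg 3 → 11:25 UTC.
Add 7 hours and 50 minutes layover in Bellhaven → 19:15 UTC.
Add 12 hours and 16 minutes leg 4 → 07:31 UTC (Oct 7).
Darwin is UTC+9:30, so local arrival = 07:31 + 9:30 = 17:01 on Oct 7.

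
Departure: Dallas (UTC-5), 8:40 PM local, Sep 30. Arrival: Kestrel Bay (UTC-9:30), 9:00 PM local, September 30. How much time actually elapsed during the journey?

Kestrel Bay is 4:30 behind Dallas.
Clock-face elapsed time (ignoring zones) is 20 minutes.
Actual elapsed = 20 minutes + 4:30 = 4 hours 50 minutes.

4 hours 50 minutes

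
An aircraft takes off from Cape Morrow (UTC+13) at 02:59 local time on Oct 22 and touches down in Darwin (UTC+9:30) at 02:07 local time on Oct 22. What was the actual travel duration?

2 hours 38 minutes

Departure in UTC: 02:59 − 13:00 = 13:59 on Oct 21.
Arrival in UTC: 02:07 − 9:30 = 16:37 on Oct 21.
Elapsed = 16:37 − 13:59 = 2 hours 38 minutes.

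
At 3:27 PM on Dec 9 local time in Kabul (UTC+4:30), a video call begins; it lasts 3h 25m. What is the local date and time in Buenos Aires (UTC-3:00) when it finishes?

11:22 AM on Dec 9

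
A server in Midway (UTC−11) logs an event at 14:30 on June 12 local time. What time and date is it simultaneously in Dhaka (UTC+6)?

In UTC: 14:30 + 11:00 = 01:30 on Jun 13.
Dhaka is UTC+6:00: 01:30 + 6:00 = 07:30 on Jun 13.

07:30 on June 13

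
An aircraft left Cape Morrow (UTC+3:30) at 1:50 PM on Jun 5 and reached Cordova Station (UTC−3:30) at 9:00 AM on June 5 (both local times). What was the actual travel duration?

Departure in UTC: 1:50 PM − 3:30 = 10:20 AM on Jun 5.
Arrival in UTC: 9:00 AM + 3:30 = 12:30 PM on Jun 5.
Elapsed = 12:30 PM − 10:20 AM = 2 hours 10 minutes.

2 hours 10 minutes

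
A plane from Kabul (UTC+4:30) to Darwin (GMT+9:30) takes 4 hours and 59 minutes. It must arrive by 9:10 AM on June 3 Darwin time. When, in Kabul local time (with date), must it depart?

11:11 PM on June 2

Target arrival in UTC: 9:10 AM − 9:30 = 11:40 PM on Jun 2.
Subtract 4 hours and 59 minutes → departure 6:41 PM UTC on Jun 2.
Kabul is UTC+4:30: 6:41 PM + 4:30 = 11:11 PM on Jun 2.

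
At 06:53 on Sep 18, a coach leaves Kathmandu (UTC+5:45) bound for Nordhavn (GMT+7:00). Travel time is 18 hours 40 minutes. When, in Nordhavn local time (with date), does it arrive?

Convert departure to UTC: 06:53 − 5:45 = 01:08 UTC on Sep 18.
Add 18 hours and 40 minutes travel time → 19:48 UTC.
Nordhavn is UTC+7:00, so local arrival = 19:48 + 7:00 = 02:48 on Sep 19.

02:48 on September 19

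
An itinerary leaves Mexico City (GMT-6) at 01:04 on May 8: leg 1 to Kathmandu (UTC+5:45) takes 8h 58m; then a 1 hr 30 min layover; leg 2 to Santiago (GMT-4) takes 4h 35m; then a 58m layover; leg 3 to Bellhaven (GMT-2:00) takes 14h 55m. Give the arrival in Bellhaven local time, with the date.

Convert departure to UTC: 01:04 + 6:00 = 07:04 UTC on May 8.
Add 8 hours and 58 minutes leg 1 → 16:02 UTC.
Add 1 hour and 30 minutes layover in Kathmandu → 17:32 UTC.
Add 4 hours and 35 minutes leg 2 → 22:07 UTC.
Add 58 minutes layover in Santiago → 23:05 UTC.
Add 14 hours 55 minutes leg 3 → 14:00 UTC (May 9).
Bellhaven is UTC−2:00, so local arrival = 14:00 − 2:00 = 12:00 on May 9.

12:00 on May 9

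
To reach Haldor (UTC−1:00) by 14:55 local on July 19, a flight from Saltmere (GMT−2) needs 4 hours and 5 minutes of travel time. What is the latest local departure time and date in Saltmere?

09:50 on July 19

Target arrival in UTC: 14:55 + 1:00 = 15:55 on Jul 19.
Subtract 4 hours and 5 minutes → departure 11:50 UTC on Jul 19.
Saltmere is UTC−2:00: 11:50 − 2:00 = 09:50 on Jul 19.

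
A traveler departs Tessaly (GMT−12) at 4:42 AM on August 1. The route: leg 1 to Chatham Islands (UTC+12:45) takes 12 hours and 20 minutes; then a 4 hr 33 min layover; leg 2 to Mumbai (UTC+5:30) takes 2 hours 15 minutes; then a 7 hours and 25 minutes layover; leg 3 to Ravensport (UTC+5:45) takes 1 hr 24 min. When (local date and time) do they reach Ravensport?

2:24 AM on Aug 3

Convert departure to UTC: 4:42 AM + 12:00 = 4:42 PM UTC on Aug 1.
Add 12 hours and 20 minutes leg 1 → 5:02 AM UTC (Aug 2).
Add 4 hours 33 minutes layover in Chatham Islands → 9:35 AM UTC.
Add 2 hours and 15 minutes leg 2 → 11:50 AM UTC.
Add 7 hours and 25 minutes layover in Mumbai → 7:15 PM UTC.
Add 1 hour 24 minutes leg 3 → 8:39 PM UTC.
Ravensport is UTC+5:45, so local arrival = 8:39 PM + 5:45 = 2:24 AM on Aug 3.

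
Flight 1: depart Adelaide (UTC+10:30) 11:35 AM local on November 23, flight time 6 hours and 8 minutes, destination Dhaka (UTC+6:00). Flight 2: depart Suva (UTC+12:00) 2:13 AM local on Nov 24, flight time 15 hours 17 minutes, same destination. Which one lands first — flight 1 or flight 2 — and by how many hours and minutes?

the first, by 22 hours 17 minutes

Flight 1 in UTC: 11:35 AM − 10:30 = 1:05 AM on Nov 23.
+6 hours and 8 minutes → arrive 7:13 AM UTC on Nov 23.
Flight 2 in UTC: 2:13 AM − 12:00 = 2:13 PM on Nov 23.
+15 hours 17 minutes → arrive 5:30 AM UTC on Nov 24.
Flight 1 lands earlier by 22 hours 17 minutes.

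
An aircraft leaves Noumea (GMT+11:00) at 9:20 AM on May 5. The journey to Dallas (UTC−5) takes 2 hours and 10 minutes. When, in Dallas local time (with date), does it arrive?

Convert departure to UTC: 9:20 AM − 11:00 = 10:20 PM UTC on May 4.
Add 2 hours and 10 minutes travel time → 12:30 AM UTC (May 5).
Dallas is UTC−5:00, so local arrival = 12:30 AM − 5:00 = 7:30 PM on May 4.

7:30 PM on May 4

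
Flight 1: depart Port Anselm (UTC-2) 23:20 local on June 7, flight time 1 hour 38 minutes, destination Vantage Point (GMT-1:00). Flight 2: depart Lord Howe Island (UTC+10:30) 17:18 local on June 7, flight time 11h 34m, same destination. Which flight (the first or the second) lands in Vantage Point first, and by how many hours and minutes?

the second, by 8 hours 36 minutes

Flight 1 in UTC: 23:20 + 2:00 = 01:20 on Jun 8.
+1 hour and 38 minutes → arrive 02:58 UTC on Jun 8.
Flight 2 in UTC: 17:18 − 10:30 = 06:48 on Jun 7.
+11 hours 34 minutes → arrive 18:22 UTC on Jun 7.
Flight 2 lands earlier by 8 hours 36 minutes.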